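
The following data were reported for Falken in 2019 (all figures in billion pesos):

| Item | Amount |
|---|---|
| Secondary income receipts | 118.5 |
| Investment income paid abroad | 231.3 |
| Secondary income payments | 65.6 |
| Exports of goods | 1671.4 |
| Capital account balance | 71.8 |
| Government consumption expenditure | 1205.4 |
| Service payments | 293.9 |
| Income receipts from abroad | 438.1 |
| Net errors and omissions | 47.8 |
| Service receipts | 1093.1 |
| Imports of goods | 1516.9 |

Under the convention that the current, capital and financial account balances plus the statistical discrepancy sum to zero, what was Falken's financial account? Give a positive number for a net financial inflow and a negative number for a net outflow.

Goods balance = 1671.4 - 1516.9 = 154.5
Services balance = 1093.1 - 293.9 = 799.2
Trade balance (goods + services) = 154.5 + 799.2 = 953.7
Net primary income = 438.1 - 231.3 = 206.8
Net secondary income = 118.5 - 65.6 = 52.9
Current account = 953.7 + 206.8 + 52.9 = 1213.4
Financial account = -(1213.4 + 71.8 + 47.8) = -1333.0

-1333.0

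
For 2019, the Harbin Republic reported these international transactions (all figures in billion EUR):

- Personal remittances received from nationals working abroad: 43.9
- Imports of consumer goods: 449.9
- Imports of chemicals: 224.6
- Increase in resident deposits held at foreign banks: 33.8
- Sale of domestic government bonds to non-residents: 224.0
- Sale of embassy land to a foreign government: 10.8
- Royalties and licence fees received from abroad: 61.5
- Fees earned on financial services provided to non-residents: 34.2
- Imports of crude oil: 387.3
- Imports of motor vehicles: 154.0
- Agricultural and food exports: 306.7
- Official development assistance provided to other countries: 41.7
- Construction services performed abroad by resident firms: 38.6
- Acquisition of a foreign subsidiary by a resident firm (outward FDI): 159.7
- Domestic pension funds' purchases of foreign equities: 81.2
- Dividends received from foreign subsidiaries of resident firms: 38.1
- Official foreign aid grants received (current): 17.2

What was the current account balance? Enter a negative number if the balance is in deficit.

Goods: -224.6 - 449.9 - 154.0 + 306.7 - 387.3 = -909.1
Services: 61.5 + 34.2 + 38.6 = 134.3
Primary income: 38.1
Secondary income: 43.9 + 17.2 - 41.7 = 19.4
Current account = (-909.1) + 134.3 + 38.1 + 19.4 = -717.3
(Excluded from the current account — financial account: increase in resident deposits held at foreign banks 33.8, sale of domestic government bonds to non-residents 224.0, acquisition of a foreign subsidiary by a resident firm (outward FDI) 159.7, domestic pension funds' purchases of foreign equities 81.2; capital account: sale of embassy land to a foreign government 10.8.)

-717.3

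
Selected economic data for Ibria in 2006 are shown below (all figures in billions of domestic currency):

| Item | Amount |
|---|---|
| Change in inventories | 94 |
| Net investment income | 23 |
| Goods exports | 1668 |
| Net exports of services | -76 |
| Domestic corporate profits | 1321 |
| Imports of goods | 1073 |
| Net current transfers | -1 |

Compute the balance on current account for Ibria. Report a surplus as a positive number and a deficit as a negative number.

541

Goods balance = 1668 - 1073 = 595
Services balance = -76
Trade balance (goods + services) = 595 + (-76) = 519
Net primary income = 23
Net secondary income = -1
Current account = 519 + 23 + (-1) = 541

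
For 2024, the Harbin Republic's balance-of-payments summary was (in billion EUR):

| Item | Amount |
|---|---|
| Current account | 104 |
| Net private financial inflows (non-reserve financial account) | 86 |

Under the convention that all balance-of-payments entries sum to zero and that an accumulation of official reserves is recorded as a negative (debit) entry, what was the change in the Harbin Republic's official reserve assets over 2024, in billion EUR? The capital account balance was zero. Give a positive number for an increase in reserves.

190

Official reserve transactions balance = -(104 + 86) = -190
An accumulation of reserves is recorded as a debit (negative entry), so the change in the stock of reserves is the negative of that balance.
Change in official reserves = -(-190) = 190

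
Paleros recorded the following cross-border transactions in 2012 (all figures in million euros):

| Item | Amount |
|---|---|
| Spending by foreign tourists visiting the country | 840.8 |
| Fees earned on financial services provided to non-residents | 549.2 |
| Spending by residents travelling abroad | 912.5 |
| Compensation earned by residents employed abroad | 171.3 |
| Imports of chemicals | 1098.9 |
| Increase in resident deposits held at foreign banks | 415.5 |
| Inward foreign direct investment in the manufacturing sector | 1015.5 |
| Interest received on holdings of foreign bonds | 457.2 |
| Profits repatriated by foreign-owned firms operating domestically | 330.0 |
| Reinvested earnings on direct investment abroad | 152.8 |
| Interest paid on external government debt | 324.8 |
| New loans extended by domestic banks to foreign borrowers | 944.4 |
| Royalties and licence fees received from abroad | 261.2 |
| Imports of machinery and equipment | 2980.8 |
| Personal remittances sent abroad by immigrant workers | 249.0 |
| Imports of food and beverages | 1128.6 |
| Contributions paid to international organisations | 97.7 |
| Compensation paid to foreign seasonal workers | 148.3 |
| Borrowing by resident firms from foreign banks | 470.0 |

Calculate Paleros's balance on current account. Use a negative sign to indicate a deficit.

Goods: -1098.9 - 2980.8 - 1128.6 = -5208.3
Services: 261.2 + 549.2 + 840.8 - 912.5 = 738.7
Primary income: 457.2 + 152.8 - 324.8 + 171.3 - 148.3 - 330.0 = -21.8
Secondary income: -97.7 - 249.0 = -346.7
Current account = (-5208.3) + 738.7 + (-21.8) + (-346.7) = -4838.1
(Excluded from the current account — financial account: increase in resident deposits held at foreign banks 415.5, inward foreign direct investment in the manufacturing sector 1015.5, new loans extended by domestic banks to foreign borrowers 944.4, borrowing by resident firms from foreign banks 470.0.)

-4838.1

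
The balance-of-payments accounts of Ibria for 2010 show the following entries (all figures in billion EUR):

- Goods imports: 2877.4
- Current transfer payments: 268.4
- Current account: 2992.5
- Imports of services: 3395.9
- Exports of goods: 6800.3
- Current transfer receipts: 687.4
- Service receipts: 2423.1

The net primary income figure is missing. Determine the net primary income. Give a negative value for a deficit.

-376.6

Current account = goods balance + services balance + net primary income + net secondary income
Sum of the known components = 3369.1
Net primary income = CA - (known components) = 2992.5 - 3369.1 = -376.6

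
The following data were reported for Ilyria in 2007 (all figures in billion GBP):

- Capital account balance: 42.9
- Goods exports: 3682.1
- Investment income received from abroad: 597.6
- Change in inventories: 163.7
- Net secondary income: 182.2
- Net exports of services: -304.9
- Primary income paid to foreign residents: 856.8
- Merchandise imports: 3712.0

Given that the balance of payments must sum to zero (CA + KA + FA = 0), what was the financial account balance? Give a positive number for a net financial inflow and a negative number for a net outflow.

368.9

Goods balance = 3682.1 - 3712.0 = -29.9
Services balance = -304.9
Trade balance (goods + services) = -29.9 + (-304.9) = -334.8
Net primary income = 597.6 - 856.8 = -259.2
Net secondary income = 182.2
Current account = -334.8 + (-259.2) + 182.2 = -411.8
Financial account = -(-411.8 + 42.9) = 368.9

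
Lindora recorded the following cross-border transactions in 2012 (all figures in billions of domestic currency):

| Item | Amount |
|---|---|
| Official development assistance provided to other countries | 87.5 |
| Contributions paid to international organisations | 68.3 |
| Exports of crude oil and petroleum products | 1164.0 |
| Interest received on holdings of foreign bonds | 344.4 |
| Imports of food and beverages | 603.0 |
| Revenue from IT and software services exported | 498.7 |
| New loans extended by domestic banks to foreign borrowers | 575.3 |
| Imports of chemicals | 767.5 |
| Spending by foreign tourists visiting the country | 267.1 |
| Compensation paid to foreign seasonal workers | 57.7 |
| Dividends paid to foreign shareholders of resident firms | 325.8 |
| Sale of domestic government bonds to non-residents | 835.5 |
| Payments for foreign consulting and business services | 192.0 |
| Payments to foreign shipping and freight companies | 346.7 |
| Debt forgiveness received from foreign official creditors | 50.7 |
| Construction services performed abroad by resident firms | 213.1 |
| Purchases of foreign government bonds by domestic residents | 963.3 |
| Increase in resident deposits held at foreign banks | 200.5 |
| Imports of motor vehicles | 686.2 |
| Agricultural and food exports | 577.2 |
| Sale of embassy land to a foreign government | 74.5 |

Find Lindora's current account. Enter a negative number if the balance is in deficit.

Goods: -686.2 + 1164.0 - 603.0 - 767.5 + 577.2 = -315.5
Services: 498.7 + 267.1 + 213.1 - 346.7 - 192.0 = 440.2
Primary income: -57.7 + 344.4 - 325.8 = -39.1
Secondary income: -87.5 - 68.3 = -155.8
Current account = (-315.5) + 440.2 + (-39.1) + (-155.8) = -70.2
(Excluded from the current account — financial account: new loans extended by domestic banks to foreign borrowers 575.3, sale of domestic government bonds to non-residents 835.5, purchases of foreign government bonds by domestic residents 963.3, increase in resident deposits held at foreign banks 200.5; capital account: debt forgiveness received from foreign official creditors 50.7, sale of embassy land to a foreign government 74.5.)

-70.2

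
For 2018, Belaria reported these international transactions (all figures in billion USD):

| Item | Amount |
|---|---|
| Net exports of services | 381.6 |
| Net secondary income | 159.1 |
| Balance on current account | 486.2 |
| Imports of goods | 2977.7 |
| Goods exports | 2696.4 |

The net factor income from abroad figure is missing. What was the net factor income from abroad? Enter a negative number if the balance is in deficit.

226.8

Current account = goods balance + services balance + net primary income + net secondary income
Sum of the known components = 259.4
Net factor income from abroad = CA - (known components) = 486.2 - 259.4 = 226.8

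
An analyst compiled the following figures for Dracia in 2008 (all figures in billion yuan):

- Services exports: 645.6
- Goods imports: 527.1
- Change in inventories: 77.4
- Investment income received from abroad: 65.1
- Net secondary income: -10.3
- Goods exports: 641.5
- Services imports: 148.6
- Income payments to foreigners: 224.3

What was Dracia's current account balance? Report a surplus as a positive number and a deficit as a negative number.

Goods balance = 641.5 - 527.1 = 114.4
Services balance = 645.6 - 148.6 = 497.0
Trade balance (goods + services) = 114.4 + 497.0 = 611.4
Net primary income = 65.1 - 224.3 = -159.2
Net secondary income = -10.3
Current account = 611.4 + (-159.2) + (-10.3) = 441.9

441.9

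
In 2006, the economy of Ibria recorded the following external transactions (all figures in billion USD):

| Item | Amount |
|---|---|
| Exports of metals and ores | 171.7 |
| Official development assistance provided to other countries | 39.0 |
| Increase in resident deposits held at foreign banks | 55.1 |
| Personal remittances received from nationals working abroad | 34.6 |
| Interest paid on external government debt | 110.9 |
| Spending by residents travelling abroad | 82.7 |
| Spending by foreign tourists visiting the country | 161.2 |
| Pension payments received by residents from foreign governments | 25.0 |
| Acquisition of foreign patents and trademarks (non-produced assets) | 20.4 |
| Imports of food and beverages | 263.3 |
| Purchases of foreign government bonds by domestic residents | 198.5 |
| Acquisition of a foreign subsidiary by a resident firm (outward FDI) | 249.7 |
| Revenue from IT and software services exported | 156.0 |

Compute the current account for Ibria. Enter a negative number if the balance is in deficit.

52.6

Goods: -263.3 + 171.7 = -91.6
Services: 156.0 - 82.7 + 161.2 = 234.5
Primary income: -110.9
Secondary income: 25.0 - 39.0 + 34.6 = 20.6
Current account = (-91.6) + 234.5 + (-110.9) + 20.6 = 52.6
(Excluded from the current account — financial account: increase in resident deposits held at foreign banks 55.1, purchases of foreign government bonds by domestic residents 198.5, acquisition of a foreign subsidiary by a resident firm (outward FDI) 249.7; capital account: acquisition of foreign patents and trademarks (non-produced assets) 20.4.)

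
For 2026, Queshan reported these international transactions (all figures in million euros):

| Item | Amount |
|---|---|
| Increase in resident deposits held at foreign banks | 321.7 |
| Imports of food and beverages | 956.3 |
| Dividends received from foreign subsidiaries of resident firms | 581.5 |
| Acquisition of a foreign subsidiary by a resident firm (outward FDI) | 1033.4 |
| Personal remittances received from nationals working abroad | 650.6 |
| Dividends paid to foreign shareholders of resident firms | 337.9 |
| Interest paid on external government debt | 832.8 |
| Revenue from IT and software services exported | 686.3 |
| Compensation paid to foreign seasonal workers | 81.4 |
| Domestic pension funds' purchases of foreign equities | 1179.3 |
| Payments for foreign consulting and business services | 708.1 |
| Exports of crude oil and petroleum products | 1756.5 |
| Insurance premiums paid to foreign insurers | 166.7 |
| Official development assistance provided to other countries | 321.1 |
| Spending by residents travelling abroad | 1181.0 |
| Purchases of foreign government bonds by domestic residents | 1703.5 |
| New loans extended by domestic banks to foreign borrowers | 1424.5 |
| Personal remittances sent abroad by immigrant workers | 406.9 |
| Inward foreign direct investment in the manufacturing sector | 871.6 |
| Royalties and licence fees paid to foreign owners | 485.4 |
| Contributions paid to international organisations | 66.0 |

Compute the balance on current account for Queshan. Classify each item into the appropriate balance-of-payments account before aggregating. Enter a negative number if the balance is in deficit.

-1868.7

Goods: 1756.5 - 956.3 = 800.2
Services: -485.4 - 1181.0 - 166.7 - 708.1 + 686.3 = -1854.9
Primary income: 581.5 - 337.9 - 81.4 - 832.8 = -670.6
Secondary income: 650.6 - 321.1 - 66.0 - 406.9 = -143.4
Current account = 800.2 + (-1854.9) + (-670.6) + (-143.4) = -1868.7
(Excluded from the current account — financial account: increase in resident deposits held at foreign banks 321.7, acquisition of a foreign subsidiary by a resident firm (outward FDI) 1033.4, domestic pension funds' purchases of foreign equities 1179.3, purchases of foreign government bonds by domestic residents 1703.5, new loans extended by domestic banks to foreign borrowers 1424.5, inward foreign direct investment in the manufacturing sector 871.6.)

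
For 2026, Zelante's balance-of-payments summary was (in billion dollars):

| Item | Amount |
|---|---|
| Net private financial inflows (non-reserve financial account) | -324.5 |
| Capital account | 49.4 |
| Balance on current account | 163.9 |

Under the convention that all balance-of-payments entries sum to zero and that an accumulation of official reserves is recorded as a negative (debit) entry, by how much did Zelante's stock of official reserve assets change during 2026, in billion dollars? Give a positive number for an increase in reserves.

Official reserve transactions balance = -(163.9 + 49.4 + (-324.5)) = 111.2
An accumulation of reserves is recorded as a debit (negative entry), so the change in the stock of reserves is the negative of that balance.
Change in official reserves = -(111.2) = -111.2

-111.2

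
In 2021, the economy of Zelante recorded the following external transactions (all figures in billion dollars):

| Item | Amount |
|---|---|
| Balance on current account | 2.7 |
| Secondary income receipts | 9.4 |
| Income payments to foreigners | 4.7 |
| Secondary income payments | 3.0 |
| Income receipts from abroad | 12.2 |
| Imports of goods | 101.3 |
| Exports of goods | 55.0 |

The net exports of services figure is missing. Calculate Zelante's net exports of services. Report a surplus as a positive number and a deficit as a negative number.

Current account = goods balance + services balance + net primary income + net secondary income
Sum of the known components = -32.4
Net exports of services = CA - (known components) = 2.7 - (-32.4) = 35.1

35.1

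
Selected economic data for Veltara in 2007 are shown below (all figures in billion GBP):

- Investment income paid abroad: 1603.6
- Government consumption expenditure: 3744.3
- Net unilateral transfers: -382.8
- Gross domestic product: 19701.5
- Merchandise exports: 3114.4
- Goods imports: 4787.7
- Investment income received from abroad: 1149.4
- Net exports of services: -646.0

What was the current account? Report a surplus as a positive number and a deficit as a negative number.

Goods balance = 3114.4 - 4787.7 = -1673.3
Services balance = -646.0
Trade balance (goods + services) = -1673.3 + (-646.0) = -2319.3
Net primary income = 1149.4 - 1603.6 = -454.2
Net secondary income = -382.8
Current account = -2319.3 + (-454.2) + (-382.8) = -3156.3

-3156.3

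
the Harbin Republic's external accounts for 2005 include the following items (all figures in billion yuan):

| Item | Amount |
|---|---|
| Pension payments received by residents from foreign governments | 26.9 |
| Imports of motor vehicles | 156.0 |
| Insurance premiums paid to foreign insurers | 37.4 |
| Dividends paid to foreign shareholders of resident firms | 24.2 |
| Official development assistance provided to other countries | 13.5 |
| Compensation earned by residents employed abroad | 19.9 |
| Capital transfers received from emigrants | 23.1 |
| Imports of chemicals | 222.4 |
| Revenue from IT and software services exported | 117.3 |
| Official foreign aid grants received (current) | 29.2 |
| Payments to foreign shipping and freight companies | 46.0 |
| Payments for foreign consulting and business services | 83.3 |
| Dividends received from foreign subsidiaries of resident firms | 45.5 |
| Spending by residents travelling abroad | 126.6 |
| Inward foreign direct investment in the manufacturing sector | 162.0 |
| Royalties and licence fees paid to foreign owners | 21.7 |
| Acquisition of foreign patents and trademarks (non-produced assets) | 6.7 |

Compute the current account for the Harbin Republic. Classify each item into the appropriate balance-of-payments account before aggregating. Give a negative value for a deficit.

Goods: -156.0 - 222.4 = -378.4
Services: 117.3 - 46.0 - 37.4 - 126.6 - 21.7 - 83.3 = -197.7
Primary income: -24.2 + 45.5 + 19.9 = 41.2
Secondary income: 29.2 - 13.5 + 26.9 = 42.6
Current account = (-378.4) + (-197.7) + 41.2 + 42.6 = -492.3
(Excluded from the current account — capital account: capital transfers received from emigrants 23.1, acquisition of foreign patents and trademarks (non-produced assets) 6.7; financial account: inward foreign direct investment in the manufacturing sector 162.0.)

-492.3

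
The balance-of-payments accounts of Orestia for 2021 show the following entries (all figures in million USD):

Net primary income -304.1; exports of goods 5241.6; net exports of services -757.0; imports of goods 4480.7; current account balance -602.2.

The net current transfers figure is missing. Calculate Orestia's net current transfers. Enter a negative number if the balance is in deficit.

-302.0

Current account = goods balance + services balance + net primary income + net secondary income
Sum of the known components = -300.2
Net current transfers = CA - (known components) = -602.2 - (-300.2) = -302.0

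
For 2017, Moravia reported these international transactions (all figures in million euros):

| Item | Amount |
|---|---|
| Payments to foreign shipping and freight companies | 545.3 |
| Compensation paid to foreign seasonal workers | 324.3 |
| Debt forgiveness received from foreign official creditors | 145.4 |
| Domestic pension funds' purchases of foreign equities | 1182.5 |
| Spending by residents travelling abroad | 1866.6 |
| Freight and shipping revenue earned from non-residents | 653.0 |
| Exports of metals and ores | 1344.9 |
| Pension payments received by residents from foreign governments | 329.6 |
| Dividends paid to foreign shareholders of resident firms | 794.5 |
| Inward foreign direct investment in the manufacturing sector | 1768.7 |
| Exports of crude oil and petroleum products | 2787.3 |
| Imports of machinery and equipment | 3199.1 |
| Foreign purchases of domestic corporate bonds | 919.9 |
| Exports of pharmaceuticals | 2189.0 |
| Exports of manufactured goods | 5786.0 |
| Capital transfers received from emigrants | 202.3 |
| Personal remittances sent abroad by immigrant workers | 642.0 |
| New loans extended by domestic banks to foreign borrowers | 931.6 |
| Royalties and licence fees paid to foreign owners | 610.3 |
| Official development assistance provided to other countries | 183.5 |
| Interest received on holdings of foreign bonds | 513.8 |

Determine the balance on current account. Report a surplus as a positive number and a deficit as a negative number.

5438.0

Goods: -3199.1 + 2787.3 + 5786.0 + 2189.0 + 1344.9 = 8908.1
Services: -610.3 + 653.0 - 1866.6 - 545.3 = -2369.2
Primary income: -794.5 + 513.8 - 324.3 = -605.0
Secondary income: -642.0 - 183.5 + 329.6 = -495.9
Current account = 8908.1 + (-2369.2) + (-605.0) + (-495.9) = 5438.0
(Excluded from the current account — capital account: debt forgiveness received from foreign official creditors 145.4, capital transfers received from emigrants 202.3; financial account: domestic pension funds' purchases of foreign equities 1182.5, inward foreign direct investment in the manufacturing sector 1768.7, foreign purchases of domestic corporate bonds 919.9, new loans extended by domestic banks to foreign borrowers 931.6.)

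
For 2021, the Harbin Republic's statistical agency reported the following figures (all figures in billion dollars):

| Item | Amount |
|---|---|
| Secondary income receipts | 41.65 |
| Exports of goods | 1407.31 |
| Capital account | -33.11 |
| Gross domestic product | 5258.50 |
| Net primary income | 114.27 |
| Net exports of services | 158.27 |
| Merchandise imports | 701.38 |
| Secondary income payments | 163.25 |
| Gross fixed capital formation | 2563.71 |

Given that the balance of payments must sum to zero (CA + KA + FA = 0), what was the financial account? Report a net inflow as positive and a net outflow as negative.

-823.76

Goods balance = 1407.31 - 701.38 = 705.93
Services balance = 158.27
Trade balance (goods + services) = 705.93 + 158.27 = 864.20
Net primary income = 114.27
Net secondary income = 41.65 - 163.25 = -121.60
Current account = 864.20 + 114.27 + (-121.60) = 856.87
Financial account = -(856.87 + (-33.11)) = -823.76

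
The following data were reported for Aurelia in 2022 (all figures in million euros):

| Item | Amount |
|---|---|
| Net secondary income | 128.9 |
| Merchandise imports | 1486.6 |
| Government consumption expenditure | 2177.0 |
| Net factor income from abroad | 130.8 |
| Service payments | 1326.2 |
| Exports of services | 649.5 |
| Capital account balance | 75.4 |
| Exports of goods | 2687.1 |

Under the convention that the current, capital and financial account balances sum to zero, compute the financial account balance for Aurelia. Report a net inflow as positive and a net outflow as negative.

Goods balance = 2687.1 - 1486.6 = 1200.5
Services balance = 649.5 - 1326.2 = -676.7
Trade balance (goods + services) = 1200.5 + (-676.7) = 523.8
Net primary income = 130.8
Net secondary income = 128.9
Current account = 523.8 + 130.8 + 128.9 = 783.5
Financial account = -(783.5 + 75.4) = -858.9

-858.9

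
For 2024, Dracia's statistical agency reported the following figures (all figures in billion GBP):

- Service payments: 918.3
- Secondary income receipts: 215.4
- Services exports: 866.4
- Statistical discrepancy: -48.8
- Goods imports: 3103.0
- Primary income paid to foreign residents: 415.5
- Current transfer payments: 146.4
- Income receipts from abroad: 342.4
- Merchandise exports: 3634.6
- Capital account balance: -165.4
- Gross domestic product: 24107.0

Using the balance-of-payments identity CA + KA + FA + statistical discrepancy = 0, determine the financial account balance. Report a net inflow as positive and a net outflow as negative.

-261.4

Goods balance = 3634.6 - 3103.0 = 531.6
Services balance = 866.4 - 918.3 = -51.9
Trade balance (goods + services) = 531.6 + (-51.9) = 479.7
Net primary income = 342.4 - 415.5 = -73.1
Net secondary income = 215.4 - 146.4 = 69.0
Current account = 479.7 + (-73.1) + 69.0 = 475.6
Financial account = -(475.6 + (-165.4) + (-48.8)) = -261.4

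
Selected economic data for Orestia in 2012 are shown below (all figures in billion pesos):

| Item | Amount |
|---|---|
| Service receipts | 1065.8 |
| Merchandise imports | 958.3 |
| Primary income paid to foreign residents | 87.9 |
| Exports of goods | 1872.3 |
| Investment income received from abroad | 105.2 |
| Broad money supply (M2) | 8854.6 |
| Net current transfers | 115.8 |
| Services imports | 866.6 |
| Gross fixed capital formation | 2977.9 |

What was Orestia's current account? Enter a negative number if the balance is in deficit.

1246.3

Goods balance = 1872.3 - 958.3 = 914.0
Services balance = 1065.8 - 866.6 = 199.2
Trade balance (goods + services) = 914.0 + 199.2 = 1113.2
Net primary income = 105.2 - 87.9 = 17.3
Net secondary income = 115.8
Current account = 1113.2 + 17.3 + 115.8 = 1246.3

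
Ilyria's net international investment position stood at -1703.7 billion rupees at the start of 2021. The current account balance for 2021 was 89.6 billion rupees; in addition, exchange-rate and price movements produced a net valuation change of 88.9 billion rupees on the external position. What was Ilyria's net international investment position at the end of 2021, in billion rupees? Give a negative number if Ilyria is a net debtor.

Change in NIIP = current account + net valuation change = 89.6 + 88.9 = 178.5
End-of-year NIIP = -1703.7 + 178.5 = -1525.2

-1525.2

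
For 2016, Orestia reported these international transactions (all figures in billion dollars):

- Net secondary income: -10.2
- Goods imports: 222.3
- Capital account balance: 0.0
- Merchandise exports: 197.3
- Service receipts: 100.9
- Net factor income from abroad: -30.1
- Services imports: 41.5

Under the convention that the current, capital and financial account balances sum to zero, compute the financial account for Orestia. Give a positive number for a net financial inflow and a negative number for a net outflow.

5.9

Goods balance = 197.3 - 222.3 = -25.0
Services balance = 100.9 - 41.5 = 59.4
Trade balance (goods + services) = -25.0 + 59.4 = 34.4
Net primary income = -30.1
Net secondary income = -10.2
Current account = 34.4 + (-30.1) + (-10.2) = -5.9
Financial account = -(-5.9 + 0.0) = 5.9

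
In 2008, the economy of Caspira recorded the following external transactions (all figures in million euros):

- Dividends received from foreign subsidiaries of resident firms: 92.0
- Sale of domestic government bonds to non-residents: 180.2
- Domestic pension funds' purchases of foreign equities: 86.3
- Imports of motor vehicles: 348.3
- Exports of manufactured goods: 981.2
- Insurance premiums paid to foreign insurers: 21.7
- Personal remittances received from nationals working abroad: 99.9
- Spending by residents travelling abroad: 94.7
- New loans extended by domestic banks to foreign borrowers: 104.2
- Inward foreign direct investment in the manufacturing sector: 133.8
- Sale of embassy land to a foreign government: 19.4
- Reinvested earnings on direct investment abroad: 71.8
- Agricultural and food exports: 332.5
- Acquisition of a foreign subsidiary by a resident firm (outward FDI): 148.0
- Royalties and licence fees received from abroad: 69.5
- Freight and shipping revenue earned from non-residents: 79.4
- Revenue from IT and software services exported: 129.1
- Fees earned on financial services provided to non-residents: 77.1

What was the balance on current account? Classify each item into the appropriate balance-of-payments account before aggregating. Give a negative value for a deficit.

Goods: -348.3 + 981.2 + 332.5 = 965.4
Services: 69.5 + 129.1 - 21.7 - 94.7 + 79.4 + 77.1 = 238.7
Primary income: 92.0 + 71.8 = 163.8
Secondary income: 99.9
Current account = 965.4 + 238.7 + 163.8 + 99.9 = 1467.8
(Excluded from the current account — financial account: sale of domestic government bonds to non-residents 180.2, domestic pension funds' purchases of foreign equities 86.3, new loans extended by domestic banks to foreign borrowers 104.2, inward foreign direct investment in the manufacturing sector 133.8, acquisition of a foreign subsidiary by a resident firm (outward FDI) 148.0; capital account: sale of embassy land to a foreign government 19.4.)

1467.8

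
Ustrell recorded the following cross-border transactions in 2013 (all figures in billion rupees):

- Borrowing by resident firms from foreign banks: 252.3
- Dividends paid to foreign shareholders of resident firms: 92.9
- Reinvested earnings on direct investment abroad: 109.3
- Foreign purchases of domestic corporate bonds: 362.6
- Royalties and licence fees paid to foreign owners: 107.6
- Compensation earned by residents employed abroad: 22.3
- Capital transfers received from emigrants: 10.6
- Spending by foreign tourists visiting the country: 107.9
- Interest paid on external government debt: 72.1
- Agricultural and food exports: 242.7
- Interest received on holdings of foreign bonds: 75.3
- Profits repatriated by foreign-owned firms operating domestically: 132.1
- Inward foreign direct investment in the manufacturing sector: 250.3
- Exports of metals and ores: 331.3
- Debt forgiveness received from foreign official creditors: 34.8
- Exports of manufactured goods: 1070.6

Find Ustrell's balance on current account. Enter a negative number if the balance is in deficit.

Goods: 331.3 + 242.7 + 1070.6 = 1644.6
Services: 107.9 - 107.6 = 0.3
Primary income: 75.3 - 92.9 + 22.3 + 109.3 - 132.1 - 72.1 = -90.2
Current account = 1644.6 + 0.3 + (-90.2) = 1554.7
(Excluded from the current account — financial account: borrowing by resident firms from foreign banks 252.3, foreign purchases of domestic corporate bonds 362.6, inward foreign direct investment in the manufacturing sector 250.3; capital account: capital transfers received from emigrants 10.6, debt forgiveness received from foreign official creditors 34.8.)

1554.7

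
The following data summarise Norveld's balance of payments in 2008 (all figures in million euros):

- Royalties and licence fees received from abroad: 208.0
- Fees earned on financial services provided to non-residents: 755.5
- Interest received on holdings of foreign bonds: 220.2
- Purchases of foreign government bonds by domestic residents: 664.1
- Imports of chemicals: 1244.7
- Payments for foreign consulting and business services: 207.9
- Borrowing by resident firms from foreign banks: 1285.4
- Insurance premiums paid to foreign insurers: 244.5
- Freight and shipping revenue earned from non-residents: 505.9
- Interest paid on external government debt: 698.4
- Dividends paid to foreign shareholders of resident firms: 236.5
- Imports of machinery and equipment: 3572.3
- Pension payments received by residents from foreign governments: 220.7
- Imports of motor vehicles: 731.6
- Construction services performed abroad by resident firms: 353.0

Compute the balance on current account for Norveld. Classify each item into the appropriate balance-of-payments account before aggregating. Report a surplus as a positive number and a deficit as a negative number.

-4672.6

Goods: -731.6 - 3572.3 - 1244.7 = -5548.6
Services: 755.5 + 505.9 - 207.9 + 353.0 - 244.5 + 208.0 = 1370.0
Primary income: -236.5 - 698.4 + 220.2 = -714.7
Secondary income: 220.7
Current account = (-5548.6) + 1370.0 + (-714.7) + 220.7 = -4672.6
(Excluded from the current account — financial account: purchases of foreign government bonds by domestic residents 664.1, borrowing by resident firms from foreign banks 1285.4.)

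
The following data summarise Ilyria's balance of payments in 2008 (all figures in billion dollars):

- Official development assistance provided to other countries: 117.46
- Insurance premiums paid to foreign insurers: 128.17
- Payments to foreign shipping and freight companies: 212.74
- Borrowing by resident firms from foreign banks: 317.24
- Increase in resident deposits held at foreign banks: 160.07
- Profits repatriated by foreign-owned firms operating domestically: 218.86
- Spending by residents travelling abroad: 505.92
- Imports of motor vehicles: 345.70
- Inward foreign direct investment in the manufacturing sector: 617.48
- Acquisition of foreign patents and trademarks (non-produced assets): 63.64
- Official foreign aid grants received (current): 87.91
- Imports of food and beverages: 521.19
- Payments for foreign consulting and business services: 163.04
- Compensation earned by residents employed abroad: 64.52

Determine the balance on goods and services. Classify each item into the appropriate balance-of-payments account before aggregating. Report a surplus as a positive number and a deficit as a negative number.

Goods: -345.70 - 521.19 = -866.89
Services: -212.74 - 505.92 - 163.04 - 128.17 = -1009.87
Trade balance = -866.89 + (-1009.87) = -1876.76
(Excluded from the trade balance — secondary income: official development assistance provided to other countries 117.46, official foreign aid grants received (current) 87.91; financial account: borrowing by resident firms from foreign banks 317.24, increase in resident deposits held at foreign banks 160.07, inward foreign direct investment in the manufacturing sector 617.48; primary income: profits repatriated by foreign-owned firms operating domestically 218.86, compensation earned by residents employed abroad 64.52; capital account: acquisition of foreign patents and trademarks (non-produced assets) 63.64.)

-1876.76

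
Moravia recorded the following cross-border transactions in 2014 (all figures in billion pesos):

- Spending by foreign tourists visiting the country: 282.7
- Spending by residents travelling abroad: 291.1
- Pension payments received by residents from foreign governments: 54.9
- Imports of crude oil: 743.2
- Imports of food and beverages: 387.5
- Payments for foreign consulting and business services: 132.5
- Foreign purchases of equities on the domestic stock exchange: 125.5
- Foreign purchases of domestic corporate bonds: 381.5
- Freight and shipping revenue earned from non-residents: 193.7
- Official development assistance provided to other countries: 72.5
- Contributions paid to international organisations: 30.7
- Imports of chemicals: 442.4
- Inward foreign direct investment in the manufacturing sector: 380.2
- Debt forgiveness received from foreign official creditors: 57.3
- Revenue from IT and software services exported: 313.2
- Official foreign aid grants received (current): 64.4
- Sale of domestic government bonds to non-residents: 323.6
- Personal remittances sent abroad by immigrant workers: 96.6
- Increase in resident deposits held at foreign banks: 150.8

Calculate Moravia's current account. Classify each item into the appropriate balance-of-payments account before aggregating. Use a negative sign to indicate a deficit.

-1287.6

Goods: -442.4 - 387.5 - 743.2 = -1573.1
Services: 193.7 - 291.1 + 313.2 - 132.5 + 282.7 = 366.0
Secondary income: -96.6 + 64.4 - 30.7 - 72.5 + 54.9 = -80.5
Current account = (-1573.1) + 366.0 + (-80.5) = -1287.6
(Excluded from the current account — financial account: foreign purchases of equities on the domestic stock exchange 125.5, foreign purchases of domestic corporate bonds 381.5, inward foreign direct investment in the manufacturing sector 380.2, sale of domestic government bonds to non-residents 323.6, increase in resident deposits held at foreign banks 150.8; capital account: debt forgiveness received from foreign official creditors 57.3.)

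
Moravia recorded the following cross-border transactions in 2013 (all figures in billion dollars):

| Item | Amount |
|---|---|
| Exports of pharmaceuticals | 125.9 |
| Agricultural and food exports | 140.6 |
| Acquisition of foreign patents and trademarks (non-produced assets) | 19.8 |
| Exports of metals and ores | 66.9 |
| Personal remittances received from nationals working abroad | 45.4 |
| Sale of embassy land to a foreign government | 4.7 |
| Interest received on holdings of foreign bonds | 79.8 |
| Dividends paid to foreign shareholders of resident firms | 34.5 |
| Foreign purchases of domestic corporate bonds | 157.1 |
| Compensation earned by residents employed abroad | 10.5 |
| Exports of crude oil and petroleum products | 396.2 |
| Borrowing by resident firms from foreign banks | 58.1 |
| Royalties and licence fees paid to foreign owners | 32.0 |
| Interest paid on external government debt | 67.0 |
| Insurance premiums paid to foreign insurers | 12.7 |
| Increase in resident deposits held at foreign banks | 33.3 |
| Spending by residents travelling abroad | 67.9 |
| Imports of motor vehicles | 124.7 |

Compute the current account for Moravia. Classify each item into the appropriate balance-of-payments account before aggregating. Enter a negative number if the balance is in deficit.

526.5

Goods: 125.9 + 140.6 - 124.7 + 396.2 + 66.9 = 604.9
Services: -12.7 - 67.9 - 32.0 = -112.6
Primary income: 10.5 + 79.8 - 34.5 - 67.0 = -11.2
Secondary income: 45.4
Current account = 604.9 + (-112.6) + (-11.2) + 45.4 = 526.5
(Excluded from the current account — capital account: acquisition of foreign patents and trademarks (non-produced assets) 19.8, sale of embassy land to a foreign government 4.7; financial account: foreign purchases of domestic corporate bonds 157.1, borrowing by resident firms from foreign banks 58.1, increase in resident deposits held at foreign banks 33.3.)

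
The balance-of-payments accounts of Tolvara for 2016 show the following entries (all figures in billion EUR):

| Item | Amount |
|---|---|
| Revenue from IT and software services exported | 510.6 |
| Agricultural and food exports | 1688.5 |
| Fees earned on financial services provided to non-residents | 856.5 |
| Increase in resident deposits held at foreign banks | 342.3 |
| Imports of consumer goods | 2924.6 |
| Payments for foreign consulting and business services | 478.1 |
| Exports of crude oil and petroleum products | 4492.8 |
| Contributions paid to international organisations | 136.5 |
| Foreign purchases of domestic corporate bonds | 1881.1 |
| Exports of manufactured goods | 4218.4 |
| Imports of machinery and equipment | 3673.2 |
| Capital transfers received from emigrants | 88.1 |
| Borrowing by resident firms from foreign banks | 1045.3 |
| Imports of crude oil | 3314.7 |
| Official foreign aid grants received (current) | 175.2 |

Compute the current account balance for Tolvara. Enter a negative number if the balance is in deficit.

1414.9

Goods: 4218.4 + 1688.5 + 4492.8 - 3314.7 - 2924.6 - 3673.2 = 487.2
Services: -478.1 + 856.5 + 510.6 = 889.0
Secondary income: 175.2 - 136.5 = 38.7
Current account = 487.2 + 889.0 + 38.7 = 1414.9
(Excluded from the current account — financial account: increase in resident deposits held at foreign banks 342.3, foreign purchases of domestic corporate bonds 1881.1, borrowing by resident firms from foreign banks 1045.3; capital account: capital transfers received from emigrants 88.1.)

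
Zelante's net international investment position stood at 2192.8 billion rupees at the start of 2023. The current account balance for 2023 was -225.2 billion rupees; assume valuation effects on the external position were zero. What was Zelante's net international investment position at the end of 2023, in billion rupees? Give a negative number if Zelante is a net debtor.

1967.6

With no valuation effects, change in NIIP = current account = -225.2
End-of-year NIIP = 2192.8 + (-225.2) = 1967.6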